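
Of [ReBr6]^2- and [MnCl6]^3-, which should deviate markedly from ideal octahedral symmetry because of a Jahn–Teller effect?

[MnCl6]^3-

[ReBr6]^2-: Ligand charges: each bromide is −1. With an overall charge of −2 the rhenium centre must be in the +4 oxidation state. Re sits in group 7, so the d-electron count is 7 − 4 = 3. The d³ configuration leaves the e_g set evenly filled (or empty) — no strong Jahn–Teller driving force.
[MnCl6]^3-: Summing ligand charges against the −3 overall charge gives an oxidation state of +3 for manganese. Group 7 minus oxidation state 3 gives a d⁴ configuration. Chloride is a weak-field ligand for a first-row metal, so the complex is high-spin. The t₂g³e_g¹ (high-spin) configuration has an unevenly filled e_g set; the Jahn–Teller theorem predicts a tetragonal distortion (typically axial elongation) to lift the degeneracy.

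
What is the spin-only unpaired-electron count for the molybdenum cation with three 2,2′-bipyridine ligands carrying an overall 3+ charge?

Summing ligand charges against the +3 overall charge gives an oxidation state of +3 for molybdenum.
Mo sits in group 6, so the d-electron count is 6 − 3 = 3.
Counting donor atoms: 3×2,2′-bipyridine (bidentate) → 6 donors. Coordination number = 6.
In an octahedral field the d³ configuration is t₂g³e_g⁰ (only one arrangement possible), giving 3 unpaired electrons.

3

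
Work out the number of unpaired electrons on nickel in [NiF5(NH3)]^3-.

2

Each fluoride is −1; ammonia is neutral; balancing the −3 overall charge requires Ni(II).
Nickel is a group-10 element; Ni(II) is therefore d⁸.
In an octahedral field the d⁸ configuration is t₂g⁶e_g² (only one arrangement possible), giving 2 unpaired electrons.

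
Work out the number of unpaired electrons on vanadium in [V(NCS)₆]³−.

2

Ligand charges: each isothiocyanate is −1. With an overall charge of −3 the vanadium centre must be in the +3 oxidation state.
V sits in group 5, so the d-electron count is 5 − 3 = 2.
In an octahedral field the d² configuration is t₂g²e_g⁰ (only one arrangement possible), giving 2 unpaired electrons.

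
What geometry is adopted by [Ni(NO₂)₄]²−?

Ligand charges: each nitro (N-bound nitrite) is −1. With an overall charge of −2 the nickel centre must be in the +2 oxidation state.
Ni sits in group 10, so the d-electron count is 10 − 2 = 8.
With 4 monodentate ligands the coordination number is 4.
Nitro (N-bound nitrite) is a strong-field ligand (high in the spectrochemical series).
A 3d d⁸ ion with strong-field ligands gains enough CFSE to favour square planar over tetrahedral.

square planar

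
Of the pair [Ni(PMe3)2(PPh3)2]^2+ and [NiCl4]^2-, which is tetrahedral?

[NiCl4]^2-

For [Ni(PMe3)2(PPh3)2]^2+: Trimethylphosphine is neutral; triphenylphosphine is neutral; balancing the +2 overall charge requires Ni(II). Group 10 minus oxidation state 2 gives a d⁸ configuration. Trimethylphosphine and triphenylphosphine are strong-field ligands (high in the spectrochemical series). A 3d d⁸ ion with strong-field ligands gains enough CFSE to favour square planar over tetrahedral. → square planar.
For [NiCl4]^2-: Ligand charges: each chloride is −1. With an overall charge of −2 the nickel centre must be in the +2 oxidation state. Group 10 minus oxidation state 2 gives a d⁸ configuration. Chloride is a weak-field ligand. With weak-field ligands the CFSE gain from square planar is small, so a 3d d⁸ ion takes the sterically preferred tetrahedral geometry. → tetrahedral.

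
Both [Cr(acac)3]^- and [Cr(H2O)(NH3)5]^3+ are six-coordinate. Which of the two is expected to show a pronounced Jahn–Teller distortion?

[Cr(acac)3]^-: Each acetylacetonate is −1; balancing the −1 overall charge requires Cr(II). Cr sits in group 6, so the d-electron count is 6 − 2 = 4. Acetylacetonate is a weak-field ligand for a first-row metal, so the complex is high-spin. The t₂g³e_g¹ (high-spin) configuration has an unevenly filled e_g set; the Jahn–Teller theorem predicts a tetragonal distortion (typically axial elongation) to lift the degeneracy.
[Cr(H2O)(NH3)5]^3+: Summing ligand charges against the +3 overall charge gives an oxidation state of +3 for chromium. Chromium is a group-6 element; Cr(III) is therefore d³. The d³ configuration leaves the e_g set evenly filled (or empty) — no strong Jahn–Teller driving force.

[Cr(acac)3]^-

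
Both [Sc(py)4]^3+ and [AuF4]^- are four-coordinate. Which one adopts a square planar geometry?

For [Sc(py)4]^3+: Pyridine is neutral; balancing the +3 overall charge requires Sc(III). Sc sits in group 3, so the d-electron count is 3 − 3 = 0. A d⁰ ion has no crystal-field stabilisation preference between square planar and tetrahedral, so four ligands adopt the sterically favoured tetrahedral geometry. → tetrahedral.
For [AuF4]^-: Summing ligand charges against the −1 overall charge gives an oxidation state of +3 for gold. Gold is a group-11 element; Au(III) is therefore d⁸. A 5d d⁸ ion has a large crystal-field splitting; square planar leaves the high-energy d_{x²−y²} orbital empty and maximises CFSE. → square planar.

[AuF4]^-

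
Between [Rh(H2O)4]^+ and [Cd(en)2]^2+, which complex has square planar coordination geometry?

For [Rh(H2O)4]^+: Water is neutral; balancing the +1 overall charge requires Rh(I). Group 9 minus oxidation state 1 gives a d⁸ configuration. A 4d d⁸ ion has a large crystal-field splitting; square planar leaves the high-energy d_{x²−y²} orbital empty and maximises CFSE. → square planar.
For [Cd(en)2]^2+: Ligand charges: ethylenediamine is neutral. With an overall charge of +2 the cadmium centre must be in the +2 oxidation state. Group 12 minus oxidation state 2 gives a d¹⁰ configuration. A d¹⁰ ion has no crystal-field stabilisation preference between square planar and tetrahedral, so four ligands adopt the sterically favoured tetrahedral geometry. → tetrahedral.

[Rh(H2O)4]^+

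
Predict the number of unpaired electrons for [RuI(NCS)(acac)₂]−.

Ligand charges: each iodide is −1; each isothiocyanate is −1; each acetylacetonate is −1. With an overall charge of −1 the ruthenium centre must be in the +3 oxidation state.
Ru sits in group 8, so the d-electron count is 8 − 3 = 5.
Counting donor atoms: 1×iodide (monodentate) → 1 donor; 1×isothiocyanate (monodentate) → 1 donor; 2×acetylacetonate (bidentate) → 4 donors. Coordination number = 6.
The spin state decides the count: a 4d ion has a large Δₒ and is invariably low-spin.
An octahedral low-spin d⁵ ion is t₂g⁵e_g⁰, giving 1 unpaired electron.

1 unpaired electron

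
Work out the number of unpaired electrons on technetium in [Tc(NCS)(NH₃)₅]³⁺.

3

Ligand charges: each isothiocyanate is −1; ammonia is neutral. With an overall charge of +3 the technetium centre must be in the +4 oxidation state.
Group 7 minus oxidation state 4 gives a d³ configuration.
In an octahedral field the d³ configuration is t₂g³e_g⁰ (only one arrangement possible), giving 3 unpaired electrons.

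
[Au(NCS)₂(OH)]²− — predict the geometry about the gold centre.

trigonal planar

Summing ligand charges against the −2 overall charge gives an oxidation state of +1 for gold.
Au sits in group 11, so the d-electron count is 11 − 1 = 10.
With 3 monodentate ligands the coordination number is 3.
Three ligands around a d¹⁰ centre minimise repulsion in a trigonal-planar arrangement.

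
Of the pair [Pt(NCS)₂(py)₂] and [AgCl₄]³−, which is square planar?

For [Pt(NCS)₂(py)₂]: Summing ligand charges against the 0 overall charge gives an oxidation state of +2 for platinum. Platinum is a group-10 element; Pt(II) is therefore d⁸. A 5d d⁸ ion has a large crystal-field splitting; square planar leaves the high-energy d_{x²−y²} orbital empty and maximises CFSE. → square planar.
For [AgCl₄]³−: Each chloride is −1; balancing the −3 overall charge requires Ag(I). Silver is a group-11 element; Ag(I) is therefore d¹⁰. A d¹⁰ ion has no crystal-field stabilisation preference between square planar and tetrahedral, so four ligands adopt the sterically favoured tetrahedral geometry. → tetrahedral.

[Pt(NCS)₂(py)₂]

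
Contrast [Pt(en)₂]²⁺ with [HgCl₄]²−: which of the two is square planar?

[Pt(en)₂]²⁺

For [Pt(en)₂]²⁺: Ligand charges: ethylenediamine is neutral. With an overall charge of +2 the platinum centre must be in the +2 oxidation state. Pt sits in group 10, so the d-electron count is 10 − 2 = 8. A 5d d⁸ ion has a large crystal-field splitting; square planar leaves the high-energy d_{x²−y²} orbital empty and maximises CFSE. → square planar.
For [HgCl₄]²−: Each chloride is −1; balancing the −2 overall charge requires Hg(II). Group 12 minus oxidation state 2 gives a d¹⁰ configuration. A d¹⁰ ion has no crystal-field stabilisation preference between square planar and tetrahedral, so four ligands adopt the sterically favoured tetrahedral geometry. → tetrahedral.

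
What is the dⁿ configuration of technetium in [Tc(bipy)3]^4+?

d3

Summing ligand charges against the +4 overall charge gives an oxidation state of +4 for technetium.
Group 7 minus oxidation state 4 gives a d³ configuration.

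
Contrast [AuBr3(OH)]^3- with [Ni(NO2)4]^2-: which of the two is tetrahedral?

[AuBr3(OH)]^3-

For [AuBr3(OH)]^3-: Each bromide is −1; each hydroxide is −1; balancing the −3 overall charge requires Au(I). Group 11 minus oxidation state 1 gives a d¹⁰ configuration. A d¹⁰ ion has no crystal-field stabilisation preference between square planar and tetrahedral, so four ligands adopt the sterically favoured tetrahedral geometry. → tetrahedral.
For [Ni(NO2)4]^2-: Ligand charges: each nitro (N-bound nitrite) is −1. With an overall charge of −2 the nickel centre must be in the +2 oxidation state. Group 10 minus oxidation state 2 gives a d⁸ configuration. Nitro (N-bound nitrite) is a strong-field ligand (high in the spectrochemical series). A 3d d⁸ ion with strong-field ligands gains enough CFSE to favour square planar over tetrahedral. → square planar.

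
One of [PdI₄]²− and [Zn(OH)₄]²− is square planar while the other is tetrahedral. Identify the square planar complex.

For [PdI₄]²−: Summing ligand charges against the −2 overall charge gives an oxidation state of +2 for palladium. Palladium is a group-10 element; Pd(II) is therefore d⁸. A 4d d⁸ ion has a large crystal-field splitting; square planar leaves the high-energy d_{x²−y²} orbital empty and maximises CFSE. → square planar.
For [Zn(OH)₄]²−: Summing ligand charges against the −2 overall charge gives an oxidation state of +2 for zinc. Zn sits in group 12, so the d-electron count is 12 − 2 = 10. A d¹⁰ ion has no crystal-field stabilisation preference between square planar and tetrahedral, so four ligands adopt the sterically favoured tetrahedral geometry. → tetrahedral.

[PdI₄]²−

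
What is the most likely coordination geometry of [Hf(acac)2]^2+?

tetrahedral

Each acetylacetonate is −1; balancing the +2 overall charge requires Hf(IV).
Group 4 minus oxidation state 4 gives a d⁰ configuration.
Counting donor atoms: 2×acetylacetonate (bidentate) → 4 donors. Coordination number = 4.
A d⁰ ion has no crystal-field stabilisation preference between square planar and tetrahedral, so four ligands adopt the sterically favoured tetrahedral geometry.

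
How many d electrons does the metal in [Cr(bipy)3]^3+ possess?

d3

2,2′-bipyridine is neutral; balancing the +3 overall charge requires Cr(III).
Chromium is a group-6 element; Cr(III) is therefore d³.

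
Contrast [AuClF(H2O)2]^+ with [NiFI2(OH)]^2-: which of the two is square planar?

For [AuClF(H2O)2]^+: Ligand charges: each chloride is −1; each fluoride is −1; water is neutral. With an overall charge of +1 the gold centre must be in the +3 oxidation state. Au sits in group 11, so the d-electron count is 11 − 3 = 8. A 5d d⁸ ion has a large crystal-field splitting; square planar leaves the high-energy d_{x²−y²} orbital empty and maximises CFSE. → square planar.
For [NiFI2(OH)]^2-: Each fluoride is −1; each iodide is −1; each hydroxide is −1; balancing the −2 overall charge requires Ni(II). Ni sits in group 10, so the d-electron count is 10 − 2 = 8. Fluoride, hydroxide, and iodide are weak-field ligands. With weak-field ligands the CFSE gain from square planar is small, so a 3d d⁸ ion takes the sterically preferred tetrahedral geometry. → tetrahedral.

[AuClF(H2O)2]^+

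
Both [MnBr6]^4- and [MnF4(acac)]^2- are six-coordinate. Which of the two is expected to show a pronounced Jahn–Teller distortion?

[MnF4(acac)]^2-

[MnBr6]^4-: Each bromide is −1; balancing the −4 overall charge requires Mn(II). Mn sits in group 7, so the d-electron count is 7 − 2 = 5. Bromide is a weak-field ligand for a first-row metal, so the complex is high-spin. The d⁵ configuration leaves the e_g set evenly filled (or empty) — no strong Jahn–Teller driving force.
[MnF4(acac)]^2-: Ligand charges: each fluoride is −1; each acetylacetonate is −1. With an overall charge of −2 the manganese centre must be in the +3 oxidation state. Manganese is a group-7 element; Mn(III) is therefore d⁴. Acetylacetonate and fluoride are weak-field ligands for a first-row metal, so the complex is high-spin. The t₂g³e_g¹ (high-spin) configuration has an unevenly filled e_g set; the Jahn–Teller theorem predicts a tetragonal distortion (typically axial elongation) to lift the degeneracy.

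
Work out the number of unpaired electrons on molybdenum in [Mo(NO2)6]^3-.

Summing ligand charges against the −3 overall charge gives an oxidation state of +3 for molybdenum.
Mo sits in group 6, so the d-electron count is 6 − 3 = 3.
In an octahedral field the d³ configuration is t₂g³e_g⁰ (only one arrangement possible), giving 3 unpaired electrons.

3 unpaired electrons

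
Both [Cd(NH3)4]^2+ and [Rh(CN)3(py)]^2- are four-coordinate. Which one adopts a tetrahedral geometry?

For [Cd(NH3)4]^2+: Summing ligand charges against the +2 overall charge gives an oxidation state of +2 for cadmium. Group 12 minus oxidation state 2 gives a d¹⁰ configuration. A d¹⁰ ion has no crystal-field stabilisation preference between square planar and tetrahedral, so four ligands adopt the sterically favoured tetrahedral geometry. → tetrahedral.
For [Rh(CN)3(py)]^2-: Ligand charges: each cyanide is −1; pyridine is neutral. With an overall charge of −2 the rhodium centre must be in the +1 oxidation state. Rhodium is a group-9 element; Rh(I) is therefore d⁸. A 4d d⁸ ion has a large crystal-field splitting; square planar leaves the high-energy d_{x²−y²} orbital empty and maximises CFSE. → square planar.

[Cd(NH3)4]^2+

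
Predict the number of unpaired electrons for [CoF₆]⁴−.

Each fluoride is −1; balancing the −4 overall charge requires Co(II).
Co sits in group 9, so the d-electron count is 9 − 2 = 7.
The spin state decides the count: Fluoride is a weak-field ligand for a first-row metal, so the complex is high-spin.
An octahedral high-spin d⁷ ion is t₂g⁵e_g², giving 3 unpaired electrons.

3 unpaired electrons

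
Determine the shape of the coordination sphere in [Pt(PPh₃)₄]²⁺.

square planar

Triphenylphosphine is neutral; balancing the +2 overall charge requires Pt(II).
Group 10 minus oxidation state 2 gives a d⁸ configuration.
Coordination number: 4.
A 5d d⁸ ion has a large crystal-field splitting; square planar leaves the high-energy d_{x²−y²} orbital empty and maximises CFSE.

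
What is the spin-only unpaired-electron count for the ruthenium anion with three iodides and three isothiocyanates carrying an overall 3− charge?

1 unpaired electron

Summing ligand charges against the −3 overall charge gives an oxidation state of +3 for ruthenium.
Ruthenium is a group-8 element; Ru(III) is therefore d⁵.
The spin state decides the count: a 4d ion has a large Δₒ and is invariably low-spin.
An octahedral low-spin d⁵ ion is t₂g⁵e_g⁰, giving 1 unpaired electron.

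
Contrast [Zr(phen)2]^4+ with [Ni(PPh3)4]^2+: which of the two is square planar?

For [Zr(phen)2]^4+: Summing ligand charges against the +4 overall charge gives an oxidation state of +4 for zirconium. Zr sits in group 4, so the d-electron count is 4 − 4 = 0. A d⁰ ion has no crystal-field stabilisation preference between square planar and tetrahedral, so four ligands adopt the sterically favoured tetrahedral geometry. → tetrahedral.
For [Ni(PPh3)4]^2+: Summing ligand charges against the +2 overall charge gives an oxidation state of +2 for nickel. Nickel is a group-10 element; Ni(II) is therefore d⁸. Triphenylphosphine is a strong-field ligand (high in the spectrochemical series). A 3d d⁸ ion with strong-field ligands gains enough CFSE to favour square planar over tetrahedral. → square planar.

[Ni(PPh3)4]^2+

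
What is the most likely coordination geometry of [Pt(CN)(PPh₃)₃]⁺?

square planar

Summing ligand charges against the +1 overall charge gives an oxidation state of +2 for platinum.
Pt sits in group 10, so the d-electron count is 10 − 2 = 8.
Coordination number: 4.
A 5d d⁸ ion has a large crystal-field splitting; square planar leaves the high-energy d_{x²−y²} orbital empty and maximises CFSE.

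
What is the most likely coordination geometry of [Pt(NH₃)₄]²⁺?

Ammonia is neutral; balancing the +2 overall charge requires Pt(II).
Platinum is a group-10 element; Pt(II) is therefore d⁸.
Coordination number: 4.
A 5d d⁸ ion has a large crystal-field splitting; square planar leaves the high-energy d_{x²−y²} orbital empty and maximises CFSE.

square planar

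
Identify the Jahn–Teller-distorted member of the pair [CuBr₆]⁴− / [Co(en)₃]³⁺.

[CuBr₆]⁴−

[CuBr₆]⁴−: Summing ligand charges against the −4 overall charge gives an oxidation state of +2 for copper. Copper is a group-11 element; Cu(II) is therefore d⁹. The t₂g⁶e_g³ configuration has an unevenly filled e_g set; the Jahn–Teller theorem predicts a tetragonal distortion (typically axial elongation) to lift the degeneracy.
[Co(en)₃]³⁺: Summing ligand charges against the +3 overall charge gives an oxidation state of +3 for cobalt. Cobalt is a group-9 element; Co(III) is therefore d⁶. Co(III) has an exceptionally large octahedral splitting and is low-spin with essentially every ligand except fluoride. The d⁶ configuration leaves the e_g set evenly filled (or empty) — no strong Jahn–Teller driving force.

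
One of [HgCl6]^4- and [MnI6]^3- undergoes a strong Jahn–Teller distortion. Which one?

[MnI6]^3-

[HgCl6]^4-: Each chloride is −1; balancing the −4 overall charge requires Hg(II). Mercury is a group-12 element; Hg(II) is therefore d¹⁰. The d¹⁰ configuration leaves the e_g set evenly filled (or empty) — no strong Jahn–Teller driving force.
[MnI6]^3-: Ligand charges: each iodide is −1. With an overall charge of −3 the manganese centre must be in the +3 oxidation state. Mn sits in group 7, so the d-electron count is 7 − 3 = 4. Iodide is a weak-field ligand for a first-row metal, so the complex is high-spin. The t₂g³e_g¹ (high-spin) configuration has an unevenly filled e_g set; the Jahn–Teller theorem predicts a tetragonal distortion (typically axial elongation) to lift the degeneracy.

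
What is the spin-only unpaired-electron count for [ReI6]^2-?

3

Each iodide is −1; balancing the −2 overall charge requires Re(IV).
Re sits in group 7, so the d-electron count is 7 − 4 = 3.
In an octahedral field the d³ configuration is t₂g³e_g⁰ (only one arrangement possible), giving 3 unpaired electrons.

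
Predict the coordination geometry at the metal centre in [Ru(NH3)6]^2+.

Ammonia is neutral; balancing the +2 overall charge requires Ru(II).
Ru sits in group 8, so the d-electron count is 8 − 2 = 6.
Coordination number: 6.
Six donors around a single metal centre give an octahedral coordination sphere.

octahedral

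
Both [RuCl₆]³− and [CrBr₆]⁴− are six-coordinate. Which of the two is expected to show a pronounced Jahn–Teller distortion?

[RuCl₆]³−: Each chloride is −1; balancing the −3 overall charge requires Ru(III). Ru sits in group 8, so the d-electron count is 8 − 3 = 5. A 4d ion has a large Δₒ and is invariably low-spin. The d⁵ configuration leaves the e_g set evenly filled (or empty) — no strong Jahn–Teller driving force.
[CrBr₆]⁴−: Each bromide is −1; balancing the −4 overall charge requires Cr(II). Cr sits in group 6, so the d-electron count is 6 − 2 = 4. Bromide is a weak-field ligand for a first-row metal, so the complex is high-spin. The t₂g³e_g¹ (high-spin) configuration has an unevenly filled e_g set; the Jahn–Teller theorem predicts a tetragonal distortion (typically axial elongation) to lift the degeneracy.

[CrBr₆]⁴−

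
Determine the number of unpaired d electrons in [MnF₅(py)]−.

Ligand charges: each fluoride is −1; pyridine is neutral. With an overall charge of −1 the manganese centre must be in the +4 oxidation state.
Mn sits in group 7, so the d-electron count is 7 − 4 = 3.
In an octahedral field the d³ configuration is t₂g³e_g⁰ (only one arrangement possible), giving 3 unpaired electrons.

3 unpaired electrons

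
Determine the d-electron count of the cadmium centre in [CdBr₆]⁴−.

Ligand charges: each bromide is −1. With an overall charge of −4 the cadmium centre must be in the +2 oxidation state.
Cadmium is a group-12 element; Cd(II) is therefore d¹⁰.

d10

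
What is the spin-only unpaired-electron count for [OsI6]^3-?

Each iodide is −1; balancing the −3 overall charge requires Os(III).
Osmium is a group-8 element; Os(III) is therefore d⁵.
The spin state decides the count: a 5d ion has a large Δₒ and is invariably low-spin.
An octahedral low-spin d⁵ ion is t₂g⁵e_g⁰, giving 1 unpaired electron.

1 unpaired electron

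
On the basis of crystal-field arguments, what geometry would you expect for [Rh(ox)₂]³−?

square planar

Summing ligand charges against the −3 overall charge gives an oxidation state of +1 for rhodium.
Rhodium is a group-9 element; Rh(I) is therefore d⁸.
Counting donor atoms: 2×oxalate (bidentate) → 4 donors. Coordination number = 4.
A 4d d⁸ ion has a large crystal-field splitting; square planar leaves the high-energy d_{x²−y²} orbital empty and maximises CFSE.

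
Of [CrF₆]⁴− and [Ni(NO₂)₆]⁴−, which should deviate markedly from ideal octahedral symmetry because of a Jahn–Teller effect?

[CrF₆]⁴−: Ligand charges: each fluoride is −1. With an overall charge of −4 the chromium centre must be in the +2 oxidation state. Group 6 minus oxidation state 2 gives a d⁴ configuration. Fluoride is a weak-field ligand for a first-row metal, so the complex is high-spin. The t₂g³e_g¹ (high-spin) configuration has an unevenly filled e_g set; the Jahn–Teller theorem predicts a tetragonal distortion (typically axial elongation) to lift the degeneracy.
[Ni(NO₂)₆]⁴−: Summing ligand charges against the −4 overall charge gives an oxidation state of +2 for nickel. Ni sits in group 10, so the d-electron count is 10 − 2 = 8. The d⁸ configuration leaves the e_g set evenly filled (or empty) — no strong Jahn–Teller driving force.

[CrF₆]⁴−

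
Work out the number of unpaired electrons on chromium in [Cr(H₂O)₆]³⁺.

Summing ligand charges against the +3 overall charge gives an oxidation state of +3 for chromium.
Cr sits in group 6, so the d-electron count is 6 − 3 = 3.
In an octahedral field the d³ configuration is t₂g³e_g⁰ (only one arrangement possible), giving 3 unpaired electrons.

3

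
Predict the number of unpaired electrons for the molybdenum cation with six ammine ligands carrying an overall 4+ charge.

Ammonia is neutral; balancing the +4 overall charge requires Mo(IV).
Molybdenum is a group-6 element; Mo(IV) is therefore d².
In an octahedral field the d² configuration is t₂g²e_g⁰ (only one arrangement possible), giving 2 unpaired electrons.

2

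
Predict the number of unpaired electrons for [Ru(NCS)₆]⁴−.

Each isothiocyanate is −1; balancing the −4 overall charge requires Ru(II).
Group 8 minus oxidation state 2 gives a d⁶ configuration.
The spin state decides the count: a 4d ion has a large Δₒ and is invariably low-spin.
An octahedral low-spin d⁶ ion is t₂g⁶e_g⁰, giving 0 unpaired electrons.

0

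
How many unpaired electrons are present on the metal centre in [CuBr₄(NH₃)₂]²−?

1 unpaired electron

Each bromide is −1; ammonia is neutral; balancing the −2 overall charge requires Cu(II).
Copper is a group-11 element; Cu(II) is therefore d⁹.
In an octahedral field the d⁹ configuration is t₂g⁶e_g³ (only one arrangement possible), giving 1 unpaired electron.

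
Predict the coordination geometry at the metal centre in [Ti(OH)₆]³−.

Ligand charges: each hydroxide is −1. With an overall charge of −3 the titanium centre must be in the +3 oxidation state.
Titanium is a group-4 element; Ti(III) is therefore d¹.
With 6 monodentate ligands the coordination number is 6.
Six donors around a single metal centre give an octahedral coordination sphere.

octahedral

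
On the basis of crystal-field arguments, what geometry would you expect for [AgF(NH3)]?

Each fluoride is −1; ammonia is neutral; balancing the 0 overall charge requires Ag(I).
Ag sits in group 11, so the d-electron count is 11 − 1 = 10.
With 2 monodentate ligands the coordination number is 2.
A d¹⁰ ion with only two ligands adopts a linear arrangement (sp hybridisation; no CFSE preference).

linear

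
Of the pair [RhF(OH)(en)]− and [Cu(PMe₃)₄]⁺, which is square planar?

[RhF(OH)(en)]−

For [RhF(OH)(en)]−: Ligand charges: each fluoride is −1; each hydroxide is −1; ethylenediamine is neutral. With an overall charge of −1 the rhodium centre must be in the +1 oxidation state. Rhodium is a group-9 element; Rh(I) is therefore d⁸. A 4d d⁸ ion has a large crystal-field splitting; square planar leaves the high-energy d_{x²−y²} orbital empty and maximises CFSE. → square planar.
For [Cu(PMe₃)₄]⁺: Ligand charges: trimethylphosphine is neutral. With an overall charge of +1 the copper centre must be in the +1 oxidation state. Group 11 minus oxidation state 1 gives a d¹⁰ configuration. A d¹⁰ ion has no crystal-field stabilisation preference between square planar and tetrahedral, so four ligands adopt the sterically favoured tetrahedral geometry. → tetrahedral.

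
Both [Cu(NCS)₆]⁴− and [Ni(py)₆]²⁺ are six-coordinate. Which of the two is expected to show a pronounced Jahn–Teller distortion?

[Cu(NCS)₆]⁴−: Each isothiocyanate is −1; balancing the −4 overall charge requires Cu(II). Copper is a group-11 element; Cu(II) is therefore d⁹. The t₂g⁶e_g³ configuration has an unevenly filled e_g set; the Jahn–Teller theorem predicts a tetragonal distortion (typically axial elongation) to lift the degeneracy.
[Ni(py)₆]²⁺: Pyridine is neutral; balancing the +2 overall charge requires Ni(II). Group 10 minus oxidation state 2 gives a d⁸ configuration. The d⁸ configuration leaves the e_g set evenly filled (or empty) — no strong Jahn–Teller driving force.

[Cu(NCS)₆]⁴−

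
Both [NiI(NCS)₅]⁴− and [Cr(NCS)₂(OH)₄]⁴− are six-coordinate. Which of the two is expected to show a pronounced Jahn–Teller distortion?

[Cr(NCS)₂(OH)₄]⁴−

[NiI(NCS)₅]⁴−: Ligand charges: each iodide is −1; each isothiocyanate is −1. With an overall charge of −4 the nickel centre must be in the +2 oxidation state. Group 10 minus oxidation state 2 gives a d⁸ configuration. The d⁸ configuration leaves the e_g set evenly filled (or empty) — no strong Jahn–Teller driving force.
[Cr(NCS)₂(OH)₄]⁴−: Ligand charges: each isothiocyanate is −1; each hydroxide is −1. With an overall charge of −4 the chromium centre must be in the +2 oxidation state. Group 6 minus oxidation state 2 gives a d⁴ configuration. Hydroxide and isothiocyanate are weak-field ligands for a first-row metal, so the complex is high-spin. The t₂g³e_g¹ (high-spin) configuration has an unevenly filled e_g set; the Jahn–Teller theorem predicts a tetragonal distortion (typically axial elongation) to lift the degeneracy.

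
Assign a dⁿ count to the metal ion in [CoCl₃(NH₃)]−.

d⁷

Summing ligand charges against the −1 overall charge gives an oxidation state of +2 for cobalt.
Cobalt is a group-9 element; Co(II) is therefore d⁷.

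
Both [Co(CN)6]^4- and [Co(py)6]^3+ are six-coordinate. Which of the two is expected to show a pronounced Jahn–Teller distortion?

[Co(CN)6]^4-: Each cyanide is −1; balancing the −4 overall charge requires Co(II). Cobalt is a group-9 element; Co(II) is therefore d⁷. Cyanide is a strong-field ligand (high in the spectrochemical series) for a first-row metal, so the complex is low-spin. The t₂g⁶e_g¹ (low-spin) configuration has an unevenly filled e_g set; the Jahn–Teller theorem predicts a tetragonal distortion (typically axial elongation) to lift the degeneracy.
[Co(py)6]^3+: Ligand charges: pyridine is neutral. With an overall charge of +3 the cobalt centre must be in the +3 oxidation state. Group 9 minus oxidation state 3 gives a d⁶ configuration. Co(III) has an exceptionally large octahedral splitting and is low-spin with essentially every ligand except fluoride. The d⁶ configuration leaves the e_g set evenly filled (or empty) — no strong Jahn–Teller driving force.

[Co(CN)6]^4-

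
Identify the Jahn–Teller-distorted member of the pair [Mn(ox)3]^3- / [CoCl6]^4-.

[Mn(ox)3]^3-

[Mn(ox)3]^3-: Summing ligand charges against the −3 overall charge gives an oxidation state of +3 for manganese. Group 7 minus oxidation state 3 gives a d⁴ configuration. Oxalate is a weak-field ligand for a first-row metal, so the complex is high-spin. The t₂g³e_g¹ (high-spin) configuration has an unevenly filled e_g set; the Jahn–Teller theorem predicts a tetragonal distortion (typically axial elongation) to lift the degeneracy.
[CoCl6]^4-: Ligand charges: each chloride is −1. With an overall charge of −4 the cobalt centre must be in the +2 oxidation state. Co sits in group 9, so the d-electron count is 9 − 2 = 7. Chloride is a weak-field ligand for a first-row metal, so the complex is high-spin. The d⁷ configuration leaves the e_g set evenly filled (or empty) — no strong Jahn–Teller driving force.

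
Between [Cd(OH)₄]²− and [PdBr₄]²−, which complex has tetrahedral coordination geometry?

[Cd(OH)₄]²−

For [Cd(OH)₄]²−: Ligand charges: each hydroxide is −1. With an overall charge of −2 the cadmium centre must be in the +2 oxidation state. Cadmium is a group-12 element; Cd(II) is therefore d¹⁰. A d¹⁰ ion has no crystal-field stabilisation preference between square planar and tetrahedral, so four ligands adopt the sterically favoured tetrahedral geometry. → tetrahedral.
For [PdBr₄]²−: Each bromide is −1; balancing the −2 overall charge requires Pd(II). Pd sits in group 10, so the d-electron count is 10 − 2 = 8. A 4d d⁸ ion has a large crystal-field splitting; square planar leaves the high-energy d_{x²−y²} orbital empty and maximises CFSE. → square planar.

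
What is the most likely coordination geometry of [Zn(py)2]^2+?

linear

Pyridine is neutral; balancing the +2 overall charge requires Zn(II).
Group 12 minus oxidation state 2 gives a d¹⁰ configuration.
Coordination number: 2.
A d¹⁰ ion with only two ligands adopts a linear arrangement (sp hybridisation; no CFSE preference).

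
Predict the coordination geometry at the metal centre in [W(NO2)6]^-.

Each nitro (N-bound nitrite) is −1; balancing the −1 overall charge requires W(V).
Tungsten is a group-6 element; W(V) is therefore d¹.
With 6 monodentate ligands the coordination number is 6.
Six donors around a single metal centre give an octahedral coordination sphere.

octahedral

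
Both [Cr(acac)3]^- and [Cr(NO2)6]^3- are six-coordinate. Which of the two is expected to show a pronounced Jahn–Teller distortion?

[Cr(acac)3]^-: Each acetylacetonate is −1; balancing the −1 overall charge requires Cr(II). Group 6 minus oxidation state 2 gives a d⁴ configuration. Acetylacetonate is a weak-field ligand for a first-row metal, so the complex is high-spin. The t₂g³e_g¹ (high-spin) configuration has an unevenly filled e_g set; the Jahn–Teller theorem predicts a tetragonal distortion (typically axial elongation) to lift the degeneracy.
[Cr(NO2)6]^3-: Summing ligand charges against the −3 overall charge gives an oxidation state of +3 for chromium. Chromium is a group-6 element; Cr(III) is therefore d³. The d³ configuration leaves the e_g set evenly filled (or empty) — no strong Jahn–Teller driving force.

[Cr(acac)3]^-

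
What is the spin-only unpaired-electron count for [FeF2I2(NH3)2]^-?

5

Summing ligand charges against the −1 overall charge gives an oxidation state of +3 for iron.
Fe sits in group 8, so the d-electron count is 8 − 3 = 5.
The spin state decides the count: Fluoride and iodide are weak-field ligands for a first-row metal, so the complex is high-spin.
An octahedral high-spin d⁵ ion is t₂g³e_g², giving 5 unpaired electrons.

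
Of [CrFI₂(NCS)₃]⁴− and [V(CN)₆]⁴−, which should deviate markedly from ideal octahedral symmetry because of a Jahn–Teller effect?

[CrFI₂(NCS)₃]⁴−: Summing ligand charges against the −4 overall charge gives an oxidation state of +2 for chromium. Chromium is a group-6 element; Cr(II) is therefore d⁴. Fluoride, iodide, and isothiocyanate are weak-field ligands for a first-row metal, so the complex is high-spin. The t₂g³e_g¹ (high-spin) configuration has an unevenly filled e_g set; the Jahn–Teller theorem predicts a tetragonal distortion (typically axial elongation) to lift the degeneracy.
[V(CN)₆]⁴−: Summing ligand charges against the −4 overall charge gives an oxidation state of +2 for vanadium. Group 5 minus oxidation state 2 gives a d³ configuration. The d³ configuration leaves the e_g set evenly filled (or empty) — no strong Jahn–Teller driving force.

[CrFI₂(NCS)₃]⁴−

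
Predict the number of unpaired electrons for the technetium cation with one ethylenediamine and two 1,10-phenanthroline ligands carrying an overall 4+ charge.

3

Ethylenediamine is neutral; 1,10-phenanthroline is neutral; balancing the +4 overall charge requires Tc(IV).
Technetium is a group-7 element; Tc(IV) is therefore d³.
Counting donor atoms: 1×ethylenediamine (bidentate) → 2 donors; 2×1,10-phenanthroline (bidentate) → 4 donors. Coordination number = 6.
In an octahedral field the d³ configuration is t₂g³e_g⁰ (only one arrangement possible), giving 3 unpaired electrons.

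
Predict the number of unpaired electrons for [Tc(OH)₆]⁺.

0

Each hydroxide is −1; balancing the +1 overall charge requires Tc(VII).
Tc sits in group 7, so the d-electron count is 7 − 7 = 0.
In an octahedral field the d⁰ configuration is t₂g⁰e_g⁰, giving 0 unpaired electrons.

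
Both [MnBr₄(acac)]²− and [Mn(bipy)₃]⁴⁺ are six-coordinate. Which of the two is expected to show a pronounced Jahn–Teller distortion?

[MnBr₄(acac)]²−

[MnBr₄(acac)]²−: Each bromide is −1; each acetylacetonate is −1; balancing the −2 overall charge requires Mn(III). Mn sits in group 7, so the d-electron count is 7 − 3 = 4. Acetylacetonate and bromide are weak-field ligands for a first-row metal, so the complex is high-spin. The t₂g³e_g¹ (high-spin) configuration has an unevenly filled e_g set; the Jahn–Teller theorem predicts a tetragonal distortion (typically axial elongation) to lift the degeneracy.
[Mn(bipy)₃]⁴⁺: Summing ligand charges against the +4 overall charge gives an oxidation state of +4 for manganese. Manganese is a group-7 element; Mn(IV) is therefore d³. The d³ configuration leaves the e_g set evenly filled (or empty) — no strong Jahn–Teller driving force.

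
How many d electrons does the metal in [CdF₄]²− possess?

d¹⁰

Ligand charges: each fluoride is −1. With an overall charge of −2 the cadmium centre must be in the +2 oxidation state.
Cd sits in group 12, so the d-electron count is 12 − 2 = 10.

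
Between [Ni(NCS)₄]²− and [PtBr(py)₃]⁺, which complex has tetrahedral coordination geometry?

For [Ni(NCS)₄]²−: Each isothiocyanate is −1; balancing the −2 overall charge requires Ni(II). Group 10 minus oxidation state 2 gives a d⁸ configuration. Isothiocyanate is a weak-field ligand. With weak-field ligands the CFSE gain from square planar is small, so a 3d d⁸ ion takes the sterically preferred tetrahedral geometry. → tetrahedral.
For [PtBr(py)₃]⁺: Summing ligand charges against the +1 overall charge gives an oxidation state of +2 for platinum. Pt sits in group 10, so the d-electron count is 10 − 2 = 8. A 5d d⁸ ion has a large crystal-field splitting; square planar leaves the high-energy d_{x²−y²} orbital empty and maximises CFSE. → square planar.

[Ni(NCS)₄]²−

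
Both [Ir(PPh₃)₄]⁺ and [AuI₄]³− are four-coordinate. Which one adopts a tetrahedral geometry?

For [Ir(PPh₃)₄]⁺: Ligand charges: triphenylphosphine is neutral. With an overall charge of +1 the iridium centre must be in the +1 oxidation state. Ir sits in group 9, so the d-electron count is 9 − 1 = 8. A 5d d⁸ ion has a large crystal-field splitting; square planar leaves the high-energy d_{x²−y²} orbital empty and maximises CFSE. → square planar.
For [AuI₄]³−: Summing ligand charges against the −3 overall charge gives an oxidation state of +1 for gold. Gold is a group-11 element; Au(I) is therefore d¹⁰. A d¹⁰ ion has no crystal-field stabilisation preference between square planar and tetrahedral, so four ligands adopt the sterically favoured tetrahedral geometry. → tetrahedral.

[AuI₄]³−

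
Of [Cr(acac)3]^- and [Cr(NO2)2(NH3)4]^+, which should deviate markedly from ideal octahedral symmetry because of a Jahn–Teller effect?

[Cr(acac)3]^-

[Cr(acac)3]^-: Summing ligand charges against the −1 overall charge gives an oxidation state of +2 for chromium. Cr sits in group 6, so the d-electron count is 6 − 2 = 4. Acetylacetonate is a weak-field ligand for a first-row metal, so the complex is high-spin. The t₂g³e_g¹ (high-spin) configuration has an unevenly filled e_g set; the Jahn–Teller theorem predicts a tetragonal distortion (typically axial elongation) to lift the degeneracy.
[Cr(NO2)2(NH3)4]^+: Ligand charges: each nitro (N-bound nitrite) is −1; ammonia is neutral. With an overall charge of +1 the chromium centre must be in the +3 oxidation state. Group 6 minus oxidation state 3 gives a d³ configuration. The d³ configuration leaves the e_g set evenly filled (or empty) — no strong Jahn–Teller driving force.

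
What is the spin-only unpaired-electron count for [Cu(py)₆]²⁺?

Pyridine is neutral; balancing the +2 overall charge requires Cu(II).
Copper is a group-11 element; Cu(II) is therefore d⁹.
In an octahedral field the d⁹ configuration is t₂g⁶e_g³ (only one arrangement possible), giving 1 unpaired electron.

1 unpaired electron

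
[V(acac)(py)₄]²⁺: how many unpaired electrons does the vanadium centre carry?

2

Ligand charges: each acetylacetonate is −1; pyridine is neutral. With an overall charge of +2 the vanadium centre must be in the +3 oxidation state.
V sits in group 5, so the d-electron count is 5 − 3 = 2.
Counting donor atoms: 1×acetylacetonate (bidentate) → 2 donors; 4×pyridine (monodentate) → 4 donors. Coordination number = 6.
In an octahedral field the d² configuration is t₂g²e_g⁰ (only one arrangement possible), giving 2 unpaired electrons.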